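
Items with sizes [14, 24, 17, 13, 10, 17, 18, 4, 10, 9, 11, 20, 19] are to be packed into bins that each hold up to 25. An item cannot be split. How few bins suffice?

9

Total = 24 + 20 + 19 + 18 + 17 + 17 + 14 + 13 + 11 + 10 + 10 + 9 + 4 = 186.
Lower bound: ⌈186/25⌉ = 8 bins.
A packing using 9 bins:
  bin 1: 24 = 24
  bin 2: 20 + 4 = 24
  bin 3: 19 = 19
  bin 4: 18 = 18
  bin 5: 17 = 17
  bin 6: 17 = 17
  bin 7: 14 + 11 = 25
  bin 8: 13 + 10 = 23
  bin 9: 10 + 9 = 19
No arrangement into 8 bins stays within capacity, so 9 is optimal.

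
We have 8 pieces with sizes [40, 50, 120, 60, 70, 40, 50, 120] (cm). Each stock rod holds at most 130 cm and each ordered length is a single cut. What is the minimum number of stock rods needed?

Total = 120 + 120 + 70 + 60 + 50 + 50 + 40 + 40 = 550 cm.
Lower bound: ⌈550/130⌉ = 5 stock rods.
A packing using 5 stock rods:
  stock rod 1: 120 = 120
  stock rod 2: 120 = 120
  stock rod 3: 70 + 60 = 130
  stock rod 4: 50 + 50 = 100
  stock rod 5: 40 + 40 = 80
This matches the lower bound, so 5 is optimal.

5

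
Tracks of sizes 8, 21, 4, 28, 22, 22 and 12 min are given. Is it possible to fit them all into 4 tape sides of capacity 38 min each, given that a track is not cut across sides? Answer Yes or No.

A valid assignment using 4 tape sides:
  side 1: 28 + 8 = 36
  side 2: 22 + 12 + 4 = 38
  side 3: 22 = 22
  side 4: 21 = 21
Every load is within 38 min, so 4 tape sides suffice.

Yes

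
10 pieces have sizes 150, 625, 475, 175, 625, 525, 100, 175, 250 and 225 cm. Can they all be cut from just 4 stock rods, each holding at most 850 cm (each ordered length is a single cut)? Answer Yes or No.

A valid assignment using 4 stock rods:
  stock rod 1: 625 + 225 = 850
  stock rod 2: 625 + 175 = 800
  stock rod 3: 525 + 175 + 150 = 850
  stock rod 4: 475 + 250 + 100 = 825
Every load is within 850 cm, so 4 stock rods suffice.

Yes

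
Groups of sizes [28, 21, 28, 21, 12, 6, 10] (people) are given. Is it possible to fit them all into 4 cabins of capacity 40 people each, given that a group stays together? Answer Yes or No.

Yes

A valid assignment using 4 cabins:
  cabin 1: 28 + 12 = 40
  cabin 2: 28 + 10 = 38
  cabin 3: 21 + 6 = 27
  cabin 4: 21 = 21
Every load is within 40 people, so 4 cabins suffice.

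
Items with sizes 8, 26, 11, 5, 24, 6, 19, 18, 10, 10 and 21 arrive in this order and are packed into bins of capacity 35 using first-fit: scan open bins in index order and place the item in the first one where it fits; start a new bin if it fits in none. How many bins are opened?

6

  8 → bin 1 (new)  [load 8/35]
  26 → bin 1  [load 34/35]
  11 → bin 2 (new)  [load 11/35]
  5 → bin 2  [load 16/35]
  24 → bin 3 (new)  [load 24/35]
  6 → bin 2  [load 22/35]
  19 → bin 4 (new)  [load 19/35]
  18 → bin 5 (new)  [load 18/35]
  10 → bin 2  [load 32/35]
  10 → bin 3  [load 34/35]
  21 → bin 6 (new)  [load 21/35]
6 bins opened.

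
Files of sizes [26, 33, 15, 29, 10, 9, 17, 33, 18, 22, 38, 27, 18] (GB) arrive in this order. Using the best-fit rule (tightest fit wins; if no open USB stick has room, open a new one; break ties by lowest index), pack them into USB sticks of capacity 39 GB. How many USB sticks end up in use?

  26 → USB stick 1 (new)  [load 26/39]
  33 → USB stick 2 (new)  [load 33/39]
  15 → USB stick 3 (new)  [load 15/39]
  29 → USB stick 4 (new)  [load 29/39]
  10 → USB stick 4  [load 39/39]
  9 → USB stick 1  [load 35/39]
  17 → USB stick 3  [load 32/39]
  33 → USB stick 5 (new)  [load 33/39]
  18 → USB stick 6 (new)  [load 18/39]
  22 → USB stick 7 (new)  [load 22/39]
  38 → USB stick 8 (new)  [load 38/39]
  27 → USB stick 9 (new)  [load 27/39]
  18 → USB stick 6  [load 36/39]
9 USB sticks opened.

9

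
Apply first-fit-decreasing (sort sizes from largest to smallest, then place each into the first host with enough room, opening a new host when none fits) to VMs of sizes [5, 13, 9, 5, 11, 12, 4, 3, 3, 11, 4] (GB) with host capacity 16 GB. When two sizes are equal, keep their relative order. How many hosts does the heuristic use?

5

Sorted descending: 13, 12, 11, 11, 9, 5, 5, 4, 4, 3, 3.
  13 → host 1 (new)  [load 13/16]
  12 → host 2 (new)  [load 12/16]
  11 → host 3 (new)  [load 11/16]
  11 → host 4 (new)  [load 11/16]
  9 → host 5 (new)  [load 9/16]
  5 → host 3  [load 16/16]
  5 → host 4  [load 16/16]
  4 → host 2  [load 16/16]
  4 → host 5  [load 13/16]
  3 → host 1  [load 16/16]
  3 → host 5  [load 16/16]
5 hosts opened.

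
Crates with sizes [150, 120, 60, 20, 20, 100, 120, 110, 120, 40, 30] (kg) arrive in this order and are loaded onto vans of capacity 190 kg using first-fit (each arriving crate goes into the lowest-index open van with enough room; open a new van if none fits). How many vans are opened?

6

  150 → van 1 (new)  [load 150/190]
  120 → van 2 (new)  [load 120/190]
  60 → van 2  [load 180/190]
  20 → van 1  [load 170/190]
  20 → van 1  [load 190/190]
  100 → van 3 (new)  [load 100/190]
  120 → van 4 (new)  [load 120/190]
  110 → van 5 (new)  [load 110/190]
  120 → van 6 (new)  [load 120/190]
  40 → van 3  [load 140/190]
  30 → van 3  [load 170/190]
6 vans opened.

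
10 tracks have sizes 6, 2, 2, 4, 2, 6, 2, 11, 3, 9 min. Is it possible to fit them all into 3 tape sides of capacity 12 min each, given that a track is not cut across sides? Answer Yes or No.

Total = 47 min; ⌈47/12⌉ = 4.
At least 4 tape sides are required, but only 3 are allowed.

No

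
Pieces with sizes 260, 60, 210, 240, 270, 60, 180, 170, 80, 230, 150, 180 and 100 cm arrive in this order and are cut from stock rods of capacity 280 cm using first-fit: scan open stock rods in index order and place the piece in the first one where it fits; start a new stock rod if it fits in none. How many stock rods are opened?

9

  260 → stock rod 1 (new)  [load 260/280]
  60 → stock rod 2 (new)  [load 60/280]
  210 → stock rod 2  [load 270/280]
  240 → stock rod 3 (new)  [load 240/280]
  270 → stock rod 4 (new)  [load 270/280]
  60 → stock rod 5 (new)  [load 60/280]
  180 → stock rod 5  [load 240/280]
  170 → stock rod 6 (new)  [load 170/280]
  80 → stock rod 6  [load 250/280]
  230 → stock rod 7 (new)  [load 230/280]
  150 → stock rod 8 (new)  [load 150/280]
  180 → stock rod 9 (new)  [load 180/280]
  100 → stock rod 8  [load 250/280]
9 stock rods opened.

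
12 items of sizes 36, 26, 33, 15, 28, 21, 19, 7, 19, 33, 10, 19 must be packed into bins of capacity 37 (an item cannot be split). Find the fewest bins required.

9

Total = 36 + 33 + 33 + 28 + 26 + 21 + 19 + 19 + 19 + 15 + 10 + 7 = 266.
Lower bound: ⌈266/37⌉ = 8 bins.
Also, 9 items each exceed 37/2, and no two of those can share a bin, so at least 9 bins are needed.
A packing using 9 bins:
  bin 1: 36 = 36
  bin 2: 33 = 33
  bin 3: 33 = 33
  bin 4: 28 + 7 = 35
  bin 5: 26 + 10 = 36
  bin 6: 21 + 15 = 36
  bin 7: 19 = 19
  bin 8: 19 = 19
  bin 9: 19 = 19
This matches the lower bound, so 9 is optimal.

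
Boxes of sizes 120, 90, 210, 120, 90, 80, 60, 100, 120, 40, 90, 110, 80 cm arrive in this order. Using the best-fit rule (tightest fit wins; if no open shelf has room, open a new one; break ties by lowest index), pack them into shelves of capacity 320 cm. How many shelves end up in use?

  120 → shelf 1 (new)  [load 120/320]
  90 → shelf 1  [load 210/320]
  210 → shelf 2 (new)  [load 210/320]
  120 → shelf 3 (new)  [load 120/320]
  90 → shelf 1  [load 300/320]
  80 → shelf 2  [load 290/320]
  60 → shelf 3  [load 180/320]
  100 → shelf 3  [load 280/320]
  120 → shelf 4 (new)  [load 120/320]
  40 → shelf 3  [load 320/320]
  90 → shelf 4  [load 210/320]
  110 → shelf 4  [load 320/320]
  80 → shelf 5 (new)  [load 80/320]
5 shelves opened.

5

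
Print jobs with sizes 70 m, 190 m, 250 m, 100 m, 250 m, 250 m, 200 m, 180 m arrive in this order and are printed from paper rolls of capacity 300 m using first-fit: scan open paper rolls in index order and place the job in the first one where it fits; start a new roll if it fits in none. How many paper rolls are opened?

6

  70 → roll 1 (new)  [load 70/300]
  190 → roll 1  [load 260/300]
  250 → roll 2 (new)  [load 250/300]
  100 → roll 3 (new)  [load 100/300]
  250 → roll 4 (new)  [load 250/300]
  250 → roll 5 (new)  [load 250/300]
  200 → roll 3  [load 300/300]
  180 → roll 6 (new)  [load 180/300]
6 paper rolls opened.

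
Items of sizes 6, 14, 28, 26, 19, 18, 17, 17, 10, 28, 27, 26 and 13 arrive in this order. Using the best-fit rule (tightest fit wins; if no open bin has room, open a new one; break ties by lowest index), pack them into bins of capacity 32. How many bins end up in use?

10

  6 → bin 1 (new)  [load 6/32]
  14 → bin 1  [load 20/32]
  28 → bin 2 (new)  [load 28/32]
  26 → bin 3 (new)  [load 26/32]
  19 → bin 4 (new)  [load 19/32]
  18 → bin 5 (new)  [load 18/32]
  17 → bin 6 (new)  [load 17/32]
  17 → bin 7 (new)  [load 17/32]
  10 → bin 1  [load 30/32]
  28 → bin 8 (new)  [load 28/32]
  27 → bin 9 (new)  [load 27/32]
  26 → bin 10 (new)  [load 26/32]
  13 → bin 4  [load 32/32]
10 bins opened.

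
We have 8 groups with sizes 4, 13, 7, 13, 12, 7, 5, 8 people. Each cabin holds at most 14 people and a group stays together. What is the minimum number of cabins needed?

6

Total = 13 + 13 + 12 + 8 + 7 + 7 + 5 + 4 = 69 people.
Lower bound: ⌈69/14⌉ = 5 cabins.
A packing using 6 cabins:
  cabin 1: 13 = 13
  cabin 2: 13 = 13
  cabin 3: 12 = 12
  cabin 4: 8 + 5 = 13
  cabin 5: 7 + 7 = 14
  cabin 6: 4 = 4
No arrangement into 5 cabins stays within capacity, so 6 is optimal.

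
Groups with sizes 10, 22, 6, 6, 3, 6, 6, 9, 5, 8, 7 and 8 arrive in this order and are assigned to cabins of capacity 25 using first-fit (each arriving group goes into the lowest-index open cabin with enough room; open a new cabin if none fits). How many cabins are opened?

5

  10 → cabin 1 (new)  [load 10/25]
  22 → cabin 2 (new)  [load 22/25]
  6 → cabin 1  [load 16/25]
  6 → cabin 1  [load 22/25]
  3 → cabin 1  [load 25/25]
  6 → cabin 3 (new)  [load 6/25]
  6 → cabin 3  [load 12/25]
  9 → cabin 3  [load 21/25]
  5 → cabin 4 (new)  [load 5/25]
  8 → cabin 4  [load 13/25]
  7 → cabin 4  [load 20/25]
  8 → cabin 5 (new)  [load 8/25]
5 cabins opened.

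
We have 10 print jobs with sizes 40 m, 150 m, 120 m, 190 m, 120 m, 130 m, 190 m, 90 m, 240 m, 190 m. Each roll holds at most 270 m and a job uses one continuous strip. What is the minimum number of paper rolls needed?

Total = 240 + 190 + 190 + 190 + 150 + 130 + 120 + 120 + 90 + 40 = 1460 m.
Lower bound: ⌈1460/270⌉ = 6 paper rolls.
A packing using 7 paper rolls:
  roll 1: 240 = 240
  roll 2: 190 + 40 = 230
  roll 3: 190 = 190
  roll 4: 190 = 190
  roll 5: 150 + 120 = 270
  roll 6: 130 + 120 = 250
  roll 7: 90 = 90
No arrangement into 6 paper rolls stays within capacity, so 7 is optimal.

7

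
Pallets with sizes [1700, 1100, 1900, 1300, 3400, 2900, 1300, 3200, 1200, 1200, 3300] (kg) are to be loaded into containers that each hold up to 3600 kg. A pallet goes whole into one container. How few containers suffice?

7

Total = 3400 + 3300 + 3200 + 2900 + 1900 + 1700 + 1300 + 1300 + 1200 + 1200 + 1100 = 22500 kg.
Lower bound: ⌈22500/3600⌉ = 7 containers.
A packing using 7 containers:
  container 1: 3400 = 3400
  container 2: 3300 = 3300
  container 3: 3200 = 3200
  container 4: 2900 = 2900
  container 5: 1900 + 1700 = 3600
  container 6: 1300 + 1300 = 2600
  container 7: 1200 + 1200 + 1100 = 3500
This matches the lower bound, so 7 is optimal.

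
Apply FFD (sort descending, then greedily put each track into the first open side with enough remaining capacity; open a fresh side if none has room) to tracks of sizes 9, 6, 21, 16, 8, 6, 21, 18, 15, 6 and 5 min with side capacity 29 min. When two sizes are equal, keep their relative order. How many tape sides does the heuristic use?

Sorted descending: 21, 21, 18, 16, 15, 9, 8, 6, 6, 6, 5.
  21 → side 1 (new)  [load 21/29]
  21 → side 2 (new)  [load 21/29]
  18 → side 3 (new)  [load 18/29]
  16 → side 4 (new)  [load 16/29]
  15 → side 5 (new)  [load 15/29]
  9 → side 3  [load 27/29]
  8 → side 1  [load 29/29]
  6 → side 2  [load 27/29]
  6 → side 4  [load 22/29]
  6 → side 4  [load 28/29]
  5 → side 5  [load 20/29]
5 tape sides opened.

5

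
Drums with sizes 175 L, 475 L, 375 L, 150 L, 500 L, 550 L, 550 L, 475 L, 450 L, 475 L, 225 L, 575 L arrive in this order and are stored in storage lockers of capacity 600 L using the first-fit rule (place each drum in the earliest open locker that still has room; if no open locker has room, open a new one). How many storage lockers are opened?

  175 → locker 1 (new)  [load 175/600]
  475 → locker 2 (new)  [load 475/600]
  375 → locker 1  [load 550/600]
  150 → locker 3 (new)  [load 150/600]
  500 → locker 4 (new)  [load 500/600]
  550 → locker 5 (new)  [load 550/600]
  550 → locker 6 (new)  [load 550/600]
  475 → locker 7 (new)  [load 475/600]
  450 → locker 3  [load 600/600]
  475 → locker 8 (new)  [load 475/600]
  225 → locker 9 (new)  [load 225/600]
  575 → locker 10 (new)  [load 575/600]
10 storage lockers opened.

10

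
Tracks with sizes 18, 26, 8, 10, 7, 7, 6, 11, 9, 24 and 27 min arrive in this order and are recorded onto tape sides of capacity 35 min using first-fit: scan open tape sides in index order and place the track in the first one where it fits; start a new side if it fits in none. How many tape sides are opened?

5

  18 → side 1 (new)  [load 18/35]
  26 → side 2 (new)  [load 26/35]
  8 → side 1  [load 26/35]
  10 → side 3 (new)  [load 10/35]
  7 → side 1  [load 33/35]
  7 → side 2  [load 33/35]
  6 → side 3  [load 16/35]
  11 → side 3  [load 27/35]
  9 → side 4 (new)  [load 9/35]
  24 → side 4  [load 33/35]
  27 → side 5 (new)  [load 27/35]
5 tape sides opened.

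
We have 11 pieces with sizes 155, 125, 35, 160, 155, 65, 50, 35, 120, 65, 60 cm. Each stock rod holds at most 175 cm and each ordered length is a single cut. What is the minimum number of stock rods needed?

Total = 160 + 155 + 155 + 125 + 120 + 65 + 65 + 60 + 50 + 35 + 35 = 1025 cm.
Lower bound: ⌈1025/175⌉ = 6 stock rods.
A packing using 7 stock rods:
  stock rod 1: 160 = 160
  stock rod 2: 155 = 155
  stock rod 3: 155 = 155
  stock rod 4: 125 + 50 = 175
  stock rod 5: 120 + 35 = 155
  stock rod 6: 65 + 65 + 35 = 165
  stock rod 7: 60 = 60
No arrangement into 6 stock rods stays within capacity, so 7 is optimal.

7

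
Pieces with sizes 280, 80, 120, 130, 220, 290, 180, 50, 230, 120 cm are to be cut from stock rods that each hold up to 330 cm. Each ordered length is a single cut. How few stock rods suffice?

Total = 290 + 280 + 230 + 220 + 180 + 130 + 120 + 120 + 80 + 50 = 1700 cm.
Lower bound: ⌈1700/330⌉ = 6 stock rods.
A packing using 6 stock rods:
  stock rod 1: 290 = 290
  stock rod 2: 280 + 50 = 330
  stock rod 3: 230 + 80 = 310
  stock rod 4: 220 = 220
  stock rod 5: 180 + 130 = 310
  stock rod 6: 120 + 120 = 240
This matches the lower bound, so 6 is optimal.

6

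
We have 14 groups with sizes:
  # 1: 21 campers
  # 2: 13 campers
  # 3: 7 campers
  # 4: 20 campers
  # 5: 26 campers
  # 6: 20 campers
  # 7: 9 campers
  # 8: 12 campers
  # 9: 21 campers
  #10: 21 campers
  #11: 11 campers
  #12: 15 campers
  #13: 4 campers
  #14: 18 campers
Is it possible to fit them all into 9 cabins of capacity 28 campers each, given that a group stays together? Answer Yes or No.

Yes

A valid assignment using 9 cabins:
  cabin 1: 26 = 26
  cabin 2: 21 + 7 = 28
  cabin 3: 21 + 4 = 25
  cabin 4: 21 = 21
  cabin 5: 20 = 20
  cabin 6: 20 = 20
  cabin 7: 18 + 9 = 27
  cabin 8: 15 + 13 = 28
  cabin 9: 12 + 11 = 23
Every load is within 28 campers, so 9 cabins suffice.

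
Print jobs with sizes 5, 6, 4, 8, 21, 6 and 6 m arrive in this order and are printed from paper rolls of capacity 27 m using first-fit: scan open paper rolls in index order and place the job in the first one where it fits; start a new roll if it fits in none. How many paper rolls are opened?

  5 → roll 1 (new)  [load 5/27]
  6 → roll 1  [load 11/27]
  4 → roll 1  [load 15/27]
  8 → roll 1  [load 23/27]
  21 → roll 2 (new)  [load 21/27]
  6 → roll 2  [load 27/27]
  6 → roll 3 (new)  [load 6/27]
3 paper rolls opened.

3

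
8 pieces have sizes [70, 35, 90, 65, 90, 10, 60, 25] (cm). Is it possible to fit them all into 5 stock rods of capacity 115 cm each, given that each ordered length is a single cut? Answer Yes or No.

Yes

A valid assignment using 5 stock rods:
  stock rod 1: 90 + 25 = 115
  stock rod 2: 90 + 10 = 100
  stock rod 3: 70 + 35 = 105
  stock rod 4: 65 = 65
  stock rod 5: 60 = 60
Every load is within 115 cm, so 5 stock rods suffice.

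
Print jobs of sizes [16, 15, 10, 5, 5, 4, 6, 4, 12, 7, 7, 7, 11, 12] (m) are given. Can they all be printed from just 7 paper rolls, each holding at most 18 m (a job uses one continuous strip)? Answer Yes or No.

No

Total = 121 m; ⌈121/18⌉ = 7.
The bound of 7 does not rule out 7, but exhaustive search shows no assignment into 7 paper rolls of capacity 18 m exists — the minimum is 8.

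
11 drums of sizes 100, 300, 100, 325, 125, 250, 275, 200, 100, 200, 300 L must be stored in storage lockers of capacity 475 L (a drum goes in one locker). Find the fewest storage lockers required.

Total = 325 + 300 + 300 + 275 + 250 + 200 + 200 + 125 + 100 + 100 + 100 = 2275 L.
Lower bound: ⌈2275/475⌉ = 5 storage lockers.
A packing using 6 storage lockers:
  locker 1: 325 + 125 = 450
  locker 2: 300 + 100 = 400
  locker 3: 300 + 100 = 400
  locker 4: 275 + 200 = 475
  locker 5: 250 + 200 = 450
  locker 6: 100 = 100
No arrangement into 5 storage lockers stays within capacity, so 6 is optimal.

6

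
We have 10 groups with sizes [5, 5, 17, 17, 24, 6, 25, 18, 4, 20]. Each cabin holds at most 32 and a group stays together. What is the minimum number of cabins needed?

Total = 25 + 24 + 20 + 18 + 17 + 17 + 6 + 5 + 5 + 4 = 141.
Lower bound: ⌈141/32⌉ = 5 cabins.
Also, 6 groups each exceed 16, and no two of those can share a cabin, so at least 6 cabins are needed.
A packing using 6 cabins:
  cabin 1: 25 + 6 = 31
  cabin 2: 24 + 5 = 29
  cabin 3: 20 + 5 + 4 = 29
  cabin 4: 18 = 18
  cabin 5: 17 = 17
  cabin 6: 17 = 17
This matches the lower bound, so 6 is optimal.

6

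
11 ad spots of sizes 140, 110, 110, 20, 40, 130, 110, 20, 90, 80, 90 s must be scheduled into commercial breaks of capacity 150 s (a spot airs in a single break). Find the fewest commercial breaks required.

8

Total = 140 + 130 + 110 + 110 + 110 + 90 + 90 + 80 + 40 + 20 + 20 = 940 s.
Lower bound: ⌈940/150⌉ = 7 commercial breaks.
Also, 8 ad spots each exceed 75 s, and no two of those can share a break, so at least 8 commercial breaks are needed.
A packing using 8 commercial breaks:
  break 1: 140 = 140
  break 2: 130 + 20 = 150
  break 3: 110 + 40 = 150
  break 4: 110 + 20 = 130
  break 5: 110 = 110
  break 6: 90 = 90
  break 7: 90 = 90
  break 8: 80 = 80
This matches the lower bound, so 8 is optimal.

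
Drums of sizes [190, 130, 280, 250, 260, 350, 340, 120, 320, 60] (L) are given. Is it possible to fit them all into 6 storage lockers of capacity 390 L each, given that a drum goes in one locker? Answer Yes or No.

No

Total = 2300 L; ⌈2300/390⌉ = 6.
The bound of 6 does not rule out 6, but exhaustive search shows no assignment into 6 storage lockers of capacity 390 L exists — the minimum is 7.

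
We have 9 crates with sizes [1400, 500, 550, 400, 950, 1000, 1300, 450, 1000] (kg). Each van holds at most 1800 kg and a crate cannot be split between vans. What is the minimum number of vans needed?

5

Total = 1400 + 1300 + 1000 + 1000 + 950 + 550 + 500 + 450 + 400 = 7550 kg.
Lower bound: ⌈7550/1800⌉ = 5 vans.
A packing using 5 vans:
  van 1: 1400 + 400 = 1800
  van 2: 1300 + 500 = 1800
  van 3: 1000 + 550 = 1550
  van 4: 1000 + 450 = 1450
  van 5: 950 = 950
This matches the lower bound, so 5 is optimal.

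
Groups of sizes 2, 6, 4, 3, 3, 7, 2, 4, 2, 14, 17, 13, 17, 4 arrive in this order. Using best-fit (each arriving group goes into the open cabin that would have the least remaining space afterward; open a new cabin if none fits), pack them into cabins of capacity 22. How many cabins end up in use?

  2 → cabin 1 (new)  [load 2/22]
  6 → cabin 1  [load 8/22]
  4 → cabin 1  [load 12/22]
  3 → cabin 1  [load 15/22]
  3 → cabin 1  [load 18/22]
  7 → cabin 2 (new)  [load 7/22]
  2 → cabin 1  [load 20/22]
  4 → cabin 2  [load 11/22]
  2 → cabin 1  [load 22/22]
  14 → cabin 3 (new)  [load 14/22]
  17 → cabin 4 (new)  [load 17/22]
  13 → cabin 5 (new)  [load 13/22]
  17 → cabin 6 (new)  [load 17/22]
  4 → cabin 4  [load 21/22]
6 cabins opened.

6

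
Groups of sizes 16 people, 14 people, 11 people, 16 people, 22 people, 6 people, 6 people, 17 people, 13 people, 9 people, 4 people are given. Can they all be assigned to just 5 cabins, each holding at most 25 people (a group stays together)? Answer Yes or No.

Total = 134 people; ⌈134/25⌉ = 6.
At least 6 cabins are required, but only 5 are allowed.

No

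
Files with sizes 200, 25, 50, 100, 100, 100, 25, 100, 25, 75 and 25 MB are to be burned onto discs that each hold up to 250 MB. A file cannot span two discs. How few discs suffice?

4

Total = 200 + 100 + 100 + 100 + 100 + 75 + 50 + 25 + 25 + 25 + 25 = 825 MB.
Lower bound: ⌈825/250⌉ = 4 discs.
A packing using 4 discs:
  disc 1: 200 + 50 = 250
  disc 2: 100 + 100 + 25 + 25 = 250
  disc 3: 100 + 100 + 25 + 25 = 250
  disc 4: 75 = 75
This matches the lower bound, so 4 is optimal.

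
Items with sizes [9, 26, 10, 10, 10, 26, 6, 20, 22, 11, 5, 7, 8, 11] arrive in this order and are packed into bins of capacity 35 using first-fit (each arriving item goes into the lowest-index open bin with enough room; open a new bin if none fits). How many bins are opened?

  9 → bin 1 (new)  [load 9/35]
  26 → bin 1  [load 35/35]
  10 → bin 2 (new)  [load 10/35]
  10 → bin 2  [load 20/35]
  10 → bin 2  [load 30/35]
  26 → bin 3 (new)  [load 26/35]
  6 → bin 3  [load 32/35]
  20 → bin 4 (new)  [load 20/35]
  22 → bin 5 (new)  [load 22/35]
  11 → bin 4  [load 31/35]
  5 → bin 2  [load 35/35]
  7 → bin 5  [load 29/35]
  8 → bin 6 (new)  [load 8/35]
  11 → bin 6  [load 19/35]
6 bins opened.

6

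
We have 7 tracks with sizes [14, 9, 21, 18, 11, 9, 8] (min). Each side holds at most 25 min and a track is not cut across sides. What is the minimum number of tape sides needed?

5

Total = 21 + 18 + 14 + 11 + 9 + 9 + 8 = 90 min.
Lower bound: ⌈90/25⌉ = 4 tape sides.
A packing using 5 tape sides:
  side 1: 21 = 21
  side 2: 18 = 18
  side 3: 14 + 11 = 25
  side 4: 9 + 9 = 18
  side 5: 8 = 8
No arrangement into 4 tape sides stays within capacity, so 5 is optimal.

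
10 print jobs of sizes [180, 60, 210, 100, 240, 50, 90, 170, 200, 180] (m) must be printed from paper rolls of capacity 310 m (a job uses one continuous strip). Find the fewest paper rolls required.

6

Total = 240 + 210 + 200 + 180 + 180 + 170 + 100 + 90 + 60 + 50 = 1480 m.
Lower bound: ⌈1480/310⌉ = 5 paper rolls.
Also, 6 print jobs each exceed 155 m, and no two of those can share a roll, so at least 6 paper rolls are needed.
A packing using 6 paper rolls:
  roll 1: 240 + 60 = 300
  roll 2: 210 + 100 = 310
  roll 3: 200 + 90 = 290
  roll 4: 180 + 50 = 230
  roll 5: 180 = 180
  roll 6: 170 = 170
This matches the lower bound, so 6 is optimal.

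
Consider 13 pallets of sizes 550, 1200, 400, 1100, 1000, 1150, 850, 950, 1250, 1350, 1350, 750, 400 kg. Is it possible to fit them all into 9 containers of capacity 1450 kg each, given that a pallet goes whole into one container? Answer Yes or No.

Total = 12300 kg; ⌈12300/1450⌉ = 9.
10 pallets each exceed half the capacity and cannot share a container, forcing at least 10 containers.
At least 10 containers are required, but only 9 are allowed.

No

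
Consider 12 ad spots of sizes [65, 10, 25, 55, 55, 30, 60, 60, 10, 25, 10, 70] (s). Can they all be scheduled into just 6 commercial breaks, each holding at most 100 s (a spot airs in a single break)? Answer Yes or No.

Yes

A valid assignment using 6 commercial breaks:
  break 1: 70 + 30 = 100
  break 2: 65 + 25 + 10 = 100
  break 3: 60 + 25 + 10 = 95
  break 4: 60 + 10 = 70
  break 5: 55 = 55
  break 6: 55 = 55
Every load is within 100 s, so 6 commercial breaks suffice.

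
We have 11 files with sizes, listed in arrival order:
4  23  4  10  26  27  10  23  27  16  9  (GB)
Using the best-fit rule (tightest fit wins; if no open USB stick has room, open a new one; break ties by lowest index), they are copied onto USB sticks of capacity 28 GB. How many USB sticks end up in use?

  4 → USB stick 1 (new)  [load 4/28]
  23 → USB stick 1  [load 27/28]
  4 → USB stick 2 (new)  [load 4/28]
  10 → USB stick 2  [load 14/28]
  26 → USB stick 3 (new)  [load 26/28]
  27 → USB stick 4 (new)  [load 27/28]
  10 → USB stick 2  [load 24/28]
  23 → USB stick 5 (new)  [load 23/28]
  27 → USB stick 6 (new)  [load 27/28]
  16 → USB stick 7 (new)  [load 16/28]
  9 → USB stick 7  [load 25/28]
7 USB sticks opened.

7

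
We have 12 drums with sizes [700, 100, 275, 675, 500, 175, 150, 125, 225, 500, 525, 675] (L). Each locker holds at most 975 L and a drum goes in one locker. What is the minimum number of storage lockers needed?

6

Total = 700 + 675 + 675 + 525 + 500 + 500 + 275 + 225 + 175 + 150 + 125 + 100 = 4625 L.
Lower bound: ⌈4625/975⌉ = 5 storage lockers.
Also, 6 drums each exceed 975/2 L, and no two of those can share a locker, so at least 6 storage lockers are needed.
A packing using 6 storage lockers:
  locker 1: 700 + 275 = 975
  locker 2: 675 + 225 = 900
  locker 3: 675 + 175 + 125 = 975
  locker 4: 525 + 150 + 100 = 775
  locker 5: 500 = 500
  locker 6: 500 = 500
This matches the lower bound, so 6 is optimal.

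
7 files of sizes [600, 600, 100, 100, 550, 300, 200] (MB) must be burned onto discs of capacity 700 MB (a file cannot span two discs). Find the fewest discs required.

Total = 600 + 600 + 550 + 300 + 200 + 100 + 100 = 2450 MB.
Lower bound: ⌈2450/700⌉ = 4 discs.
A packing using 4 discs:
  disc 1: 600 + 100 = 700
  disc 2: 600 + 100 = 700
  disc 3: 550 = 550
  disc 4: 300 + 200 = 500
This matches the lower bound, so 4 is optimal.

4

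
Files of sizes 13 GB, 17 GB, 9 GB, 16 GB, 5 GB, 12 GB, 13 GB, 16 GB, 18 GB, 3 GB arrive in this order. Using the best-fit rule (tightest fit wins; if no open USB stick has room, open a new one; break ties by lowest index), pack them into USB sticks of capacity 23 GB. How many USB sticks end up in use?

7

  13 → USB stick 1 (new)  [load 13/23]
  17 → USB stick 2 (new)  [load 17/23]
  9 → USB stick 1  [load 22/23]
  16 → USB stick 3 (new)  [load 16/23]
  5 → USB stick 2  [load 22/23]
  12 → USB stick 4 (new)  [load 12/23]
  13 → USB stick 5 (new)  [load 13/23]
  16 → USB stick 6 (new)  [load 16/23]
  18 → USB stick 7 (new)  [load 18/23]
  3 → USB stick 7  [load 21/23]
7 USB sticks opened.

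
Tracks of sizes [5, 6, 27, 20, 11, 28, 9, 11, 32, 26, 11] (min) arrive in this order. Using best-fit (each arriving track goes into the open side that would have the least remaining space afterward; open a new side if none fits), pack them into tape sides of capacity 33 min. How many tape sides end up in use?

7

  5 → side 1 (new)  [load 5/33]
  6 → side 1  [load 11/33]
  27 → side 2 (new)  [load 27/33]
  20 → side 1  [load 31/33]
  11 → side 3 (new)  [load 11/33]
  28 → side 4 (new)  [load 28/33]
  9 → side 3  [load 20/33]
  11 → side 3  [load 31/33]
  32 → side 5 (new)  [load 32/33]
  26 → side 6 (new)  [load 26/33]
  11 → side 7 (new)  [load 11/33]
7 tape sides opened.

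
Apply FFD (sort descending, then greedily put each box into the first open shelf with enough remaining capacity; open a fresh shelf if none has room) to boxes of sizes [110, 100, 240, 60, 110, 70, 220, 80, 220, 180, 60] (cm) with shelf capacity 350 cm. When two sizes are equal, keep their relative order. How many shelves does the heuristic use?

Sorted descending: 240, 220, 220, 180, 110, 110, 100, 80, 70, 60, 60.
  240 → shelf 1 (new)  [load 240/350]
  220 → shelf 2 (new)  [load 220/350]
  220 → shelf 3 (new)  [load 220/350]
  180 → shelf 4 (new)  [load 180/350]
  110 → shelf 1  [load 350/350]
  110 → shelf 2  [load 330/350]
  100 → shelf 3  [load 320/350]
  80 → shelf 4  [load 260/350]
  70 → shelf 4  [load 330/350]
  60 → shelf 5 (new)  [load 60/350]
  60 → shelf 5  [load 120/350]
5 shelves opened.

5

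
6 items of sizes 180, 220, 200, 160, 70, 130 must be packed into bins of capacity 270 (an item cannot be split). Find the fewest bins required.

5

Total = 220 + 200 + 180 + 160 + 130 + 70 = 960.
Lower bound: ⌈960/270⌉ = 4 bins.
A packing using 5 bins:
  bin 1: 220 = 220
  bin 2: 200 + 70 = 270
  bin 3: 180 = 180
  bin 4: 160 = 160
  bin 5: 130 = 130
No arrangement into 4 bins stays within capacity, so 5 is optimal.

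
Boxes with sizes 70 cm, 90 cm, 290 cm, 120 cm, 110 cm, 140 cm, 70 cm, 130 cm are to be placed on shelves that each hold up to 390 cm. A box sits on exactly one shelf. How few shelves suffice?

Total = 290 + 140 + 130 + 120 + 110 + 90 + 70 + 70 = 1020 cm.
Lower bound: ⌈1020/390⌉ = 3 shelves.
A packing using 3 shelves:
  shelf 1: 290 + 90 = 380
  shelf 2: 140 + 130 + 120 = 390
  shelf 3: 110 + 70 + 70 = 250
This matches the lower bound, so 3 is optimal.

3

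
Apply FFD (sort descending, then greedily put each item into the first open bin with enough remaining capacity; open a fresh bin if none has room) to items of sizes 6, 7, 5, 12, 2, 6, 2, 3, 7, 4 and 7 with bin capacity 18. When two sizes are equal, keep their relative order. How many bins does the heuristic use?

4

Sorted descending: 12, 7, 7, 7, 6, 6, 5, 4, 3, 2, 2.
  12 → bin 1 (new)  [load 12/18]
  7 → bin 2 (new)  [load 7/18]
  7 → bin 2  [load 14/18]
  7 → bin 3 (new)  [load 7/18]
  6 → bin 1  [load 18/18]
  6 → bin 3  [load 13/18]
  5 → bin 3  [load 18/18]
  4 → bin 2  [load 18/18]
  3 → bin 4 (new)  [load 3/18]
  2 → bin 4  [load 5/18]
  2 → bin 4  [load 7/18]
4 bins opened.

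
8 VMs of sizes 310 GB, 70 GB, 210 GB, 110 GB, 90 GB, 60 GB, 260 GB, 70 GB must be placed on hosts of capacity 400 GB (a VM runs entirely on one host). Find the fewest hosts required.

Total = 310 + 260 + 210 + 110 + 90 + 70 + 70 + 60 = 1180 GB.
Lower bound: ⌈1180/400⌉ = 3 hosts.
A packing using 3 hosts:
  host 1: 310 + 90 = 400
  host 2: 260 + 70 + 70 = 400
  host 3: 210 + 110 + 60 = 380
This matches the lower bound, so 3 is optimal.

3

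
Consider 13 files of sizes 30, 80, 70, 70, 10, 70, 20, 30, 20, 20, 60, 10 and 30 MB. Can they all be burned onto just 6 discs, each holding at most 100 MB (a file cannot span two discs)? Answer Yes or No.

A valid assignment using 6 discs:
  disc 1: 80 + 20 = 100
  disc 2: 70 + 30 = 100
  disc 3: 70 + 30 = 100
  disc 4: 70 + 30 = 100
  disc 5: 60 + 20 + 20 = 100
  disc 6: 10 + 10 = 20
Every load is within 100 MB, so 6 discs suffice.

Yes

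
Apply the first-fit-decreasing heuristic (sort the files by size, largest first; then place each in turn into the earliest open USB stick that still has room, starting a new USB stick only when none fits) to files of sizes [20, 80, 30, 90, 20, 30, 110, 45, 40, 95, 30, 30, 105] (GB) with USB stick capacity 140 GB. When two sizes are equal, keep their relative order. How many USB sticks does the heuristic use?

6

Sorted descending: 110, 105, 95, 90, 80, 45, 40, 30, 30, 30, 30, 20, 20.
  110 → USB stick 1 (new)  [load 110/140]
  105 → USB stick 2 (new)  [load 105/140]
  95 → USB stick 3 (new)  [load 95/140]
  90 → USB stick 4 (new)  [load 90/140]
  80 → USB stick 5 (new)  [load 80/140]
  45 → USB stick 3  [load 140/140]
  40 → USB stick 4  [load 130/140]
  30 → USB stick 1  [load 140/140]
  30 → USB stick 2  [load 135/140]
  30 → USB stick 5  [load 110/140]
  30 → USB stick 5  [load 140/140]
  20 → USB stick 6 (new)  [load 20/140]
  20 → USB stick 6  [load 40/140]
6 USB sticks opened.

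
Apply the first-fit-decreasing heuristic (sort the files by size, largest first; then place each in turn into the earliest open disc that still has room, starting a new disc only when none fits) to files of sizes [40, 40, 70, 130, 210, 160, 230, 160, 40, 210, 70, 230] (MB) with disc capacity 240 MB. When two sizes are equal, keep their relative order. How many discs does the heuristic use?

Sorted descending: 230, 230, 210, 210, 160, 160, 130, 70, 70, 40, 40, 40.
  230 → disc 1 (new)  [load 230/240]
  230 → disc 2 (new)  [load 230/240]
  210 → disc 3 (new)  [load 210/240]
  210 → disc 4 (new)  [load 210/240]
  160 → disc 5 (new)  [load 160/240]
  160 → disc 6 (new)  [load 160/240]
  130 → disc 7 (new)  [load 130/240]
  70 → disc 5  [load 230/240]
  70 → disc 6  [load 230/240]
  40 → disc 7  [load 170/240]
  40 → disc 7  [load 210/240]
  40 → disc 8 (new)  [load 40/240]
8 discs opened.

8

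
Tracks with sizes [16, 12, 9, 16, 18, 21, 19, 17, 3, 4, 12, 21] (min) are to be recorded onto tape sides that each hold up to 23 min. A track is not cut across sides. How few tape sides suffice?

9

Total = 21 + 21 + 19 + 18 + 17 + 16 + 16 + 12 + 12 + 9 + 4 + 3 = 168 min.
Lower bound: ⌈168/23⌉ = 8 tape sides.
Also, 9 tracks each exceed 23/2 min, and no two of those can share a side, so at least 9 tape sides are needed.
A packing using 9 tape sides:
  side 1: 21 = 21
  side 2: 21 = 21
  side 3: 19 + 4 = 23
  side 4: 18 + 3 = 21
  side 5: 17 = 17
  side 6: 16 = 16
  side 7: 16 = 16
  side 8: 12 + 9 = 21
  side 9: 12 = 12
This matches the lower bound, so 9 is optimal.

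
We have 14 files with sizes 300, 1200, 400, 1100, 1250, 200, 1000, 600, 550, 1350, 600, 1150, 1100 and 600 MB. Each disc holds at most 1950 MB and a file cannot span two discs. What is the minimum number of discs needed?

Total = 1350 + 1250 + 1200 + 1150 + 1100 + 1100 + 1000 + 600 + 600 + 600 + 550 + 400 + 300 + 200 = 11400 MB.
Lower bound: ⌈11400/1950⌉ = 6 discs.
Also, 7 files each exceed 975 MB, and no two of those can share a disc, so at least 7 discs are needed.
A packing using 7 discs:
  disc 1: 1350 + 600 = 1950
  disc 2: 1250 + 600 = 1850
  disc 3: 1200 + 600 = 1800
  disc 4: 1150 + 550 + 200 = 1900
  disc 5: 1100 + 400 + 300 = 1800
  disc 6: 1100 = 1100
  disc 7: 1000 = 1000
This matches the lower bound, so 7 is optimal.

7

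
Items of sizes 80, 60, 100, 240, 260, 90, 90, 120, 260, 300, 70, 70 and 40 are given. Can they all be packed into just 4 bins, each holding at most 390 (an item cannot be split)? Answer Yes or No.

Total = 1780; ⌈1780/390⌉ = 5.
At least 5 bins are required, but only 4 are allowed.

No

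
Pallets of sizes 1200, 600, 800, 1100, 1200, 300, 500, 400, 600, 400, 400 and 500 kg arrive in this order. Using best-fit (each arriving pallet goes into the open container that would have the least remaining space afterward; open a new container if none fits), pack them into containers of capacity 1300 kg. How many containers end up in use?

7

  1200 → container 1 (new)  [load 1200/1300]
  600 → container 2 (new)  [load 600/1300]
  800 → container 3 (new)  [load 800/1300]
  1100 → container 4 (new)  [load 1100/1300]
  1200 → container 5 (new)  [load 1200/1300]
  300 → container 3  [load 1100/1300]
  500 → container 2  [load 1100/1300]
  400 → container 6 (new)  [load 400/1300]
  600 → container 6  [load 1000/1300]
  400 → container 7 (new)  [load 400/1300]
  400 → container 7  [load 800/1300]
  500 → container 7  [load 1300/1300]
7 containers opened.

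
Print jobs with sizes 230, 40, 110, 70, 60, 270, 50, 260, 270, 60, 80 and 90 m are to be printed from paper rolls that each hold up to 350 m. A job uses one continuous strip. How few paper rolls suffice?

Total = 270 + 270 + 260 + 230 + 110 + 90 + 80 + 70 + 60 + 60 + 50 + 40 = 1590 m.
Lower bound: ⌈1590/350⌉ = 5 paper rolls.
A packing using 5 paper rolls:
  roll 1: 270 + 80 = 350
  roll 2: 270 + 70 = 340
  roll 3: 260 + 90 = 350
  roll 4: 230 + 110 = 340
  roll 5: 60 + 60 + 50 + 40 = 210
This matches the lower bound, so 5 is optimal.

5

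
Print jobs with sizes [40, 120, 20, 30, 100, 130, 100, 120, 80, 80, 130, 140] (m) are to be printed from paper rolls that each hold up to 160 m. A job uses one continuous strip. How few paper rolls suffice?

Total = 140 + 130 + 130 + 120 + 120 + 100 + 100 + 80 + 80 + 40 + 30 + 20 = 1090 m.
Lower bound: ⌈1090/160⌉ = 7 paper rolls.
A packing using 8 paper rolls:
  roll 1: 140 + 20 = 160
  roll 2: 130 + 30 = 160
  roll 3: 130 = 130
  roll 4: 120 + 40 = 160
  roll 5: 120 = 120
  roll 6: 100 = 100
  roll 7: 100 = 100
  roll 8: 80 + 80 = 160
No arrangement into 7 paper rolls stays within capacity, so 8 is optimal.

8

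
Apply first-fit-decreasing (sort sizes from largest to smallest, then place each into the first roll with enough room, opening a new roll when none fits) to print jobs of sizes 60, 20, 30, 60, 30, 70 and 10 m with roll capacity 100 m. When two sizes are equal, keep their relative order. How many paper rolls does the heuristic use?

3

Sorted descending: 70, 60, 60, 30, 30, 20, 10.
  70 → roll 1 (new)  [load 70/100]
  60 → roll 2 (new)  [load 60/100]
  60 → roll 3 (new)  [load 60/100]
  30 → roll 1  [load 100/100]
  30 → roll 2  [load 90/100]
  20 → roll 3  [load 80/100]
  10 → roll 2  [load 100/100]
3 paper rolls opened.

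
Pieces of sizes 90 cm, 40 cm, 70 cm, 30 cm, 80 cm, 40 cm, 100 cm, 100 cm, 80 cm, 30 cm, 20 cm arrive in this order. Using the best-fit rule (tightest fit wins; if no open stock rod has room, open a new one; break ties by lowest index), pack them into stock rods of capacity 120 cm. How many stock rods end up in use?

  90 → stock rod 1 (new)  [load 90/120]
  40 → stock rod 2 (new)  [load 40/120]
  70 → stock rod 2  [load 110/120]
  30 → stock rod 1  [load 120/120]
  80 → stock rod 3 (new)  [load 80/120]
  40 → stock rod 3  [load 120/120]
  100 → stock rod 4 (new)  [load 100/120]
  100 → stock rod 5 (new)  [load 100/120]
  80 → stock rod 6 (new)  [load 80/120]
  30 → stock rod 6  [load 110/120]
  20 → stock rod 4  [load 120/120]
6 stock rods opened.

6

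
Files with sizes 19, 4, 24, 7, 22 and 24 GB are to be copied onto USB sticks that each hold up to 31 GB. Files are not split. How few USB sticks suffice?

4

Total = 24 + 24 + 22 + 19 + 7 + 4 = 100 GB.
Lower bound: ⌈100/31⌉ = 4 USB sticks.
A packing using 4 USB sticks:
  USB stick 1: 24 + 7 = 31
  USB stick 2: 24 + 4 = 28
  USB stick 3: 22 = 22
  USB stick 4: 19 = 19
This matches the lower bound, so 4 is optimal.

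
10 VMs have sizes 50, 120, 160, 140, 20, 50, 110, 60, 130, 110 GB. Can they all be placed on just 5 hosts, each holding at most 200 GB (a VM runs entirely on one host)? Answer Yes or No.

Total = 950 GB; ⌈950/200⌉ = 5.
6 VMs each exceed half the capacity and cannot share a host, forcing at least 6 hosts.
At least 6 hosts are required, but only 5 are allowed.

No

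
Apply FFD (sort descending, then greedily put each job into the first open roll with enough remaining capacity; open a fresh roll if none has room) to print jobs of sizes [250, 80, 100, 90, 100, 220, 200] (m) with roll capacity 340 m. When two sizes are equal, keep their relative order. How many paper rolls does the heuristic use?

Sorted descending: 250, 220, 200, 100, 100, 90, 80.
  250 → roll 1 (new)  [load 250/340]
  220 → roll 2 (new)  [load 220/340]
  200 → roll 3 (new)  [load 200/340]
  100 → roll 2  [load 320/340]
  100 → roll 3  [load 300/340]
  90 → roll 1  [load 340/340]
  80 → roll 4 (new)  [load 80/340]
4 paper rolls opened.

4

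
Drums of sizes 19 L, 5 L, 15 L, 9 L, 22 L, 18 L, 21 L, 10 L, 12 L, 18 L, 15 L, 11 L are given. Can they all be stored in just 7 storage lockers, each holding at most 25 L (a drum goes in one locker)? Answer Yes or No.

Total = 175 L; ⌈175/25⌉ = 7.
The bound of 7 does not rule out 7, but exhaustive search shows no assignment into 7 storage lockers of capacity 25 L exists — the minimum is 8.

No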